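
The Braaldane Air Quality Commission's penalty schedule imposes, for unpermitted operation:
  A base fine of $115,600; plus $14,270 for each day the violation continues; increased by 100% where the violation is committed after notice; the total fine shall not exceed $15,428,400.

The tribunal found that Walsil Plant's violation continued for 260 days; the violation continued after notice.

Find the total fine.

$7,651,600

Per-day component: 260 × $14,270 = $3,710,200
Base plus per-day: $115,600 + $3,710,200 = $3,825,800
Enhancement: 100% of $3,825,800 = $3,825,800
Enhanced fine: $3,825,800 + $3,825,800 = $7,651,600
Cap at $15,428,400: $7,651,600 is within the cap, no reduction.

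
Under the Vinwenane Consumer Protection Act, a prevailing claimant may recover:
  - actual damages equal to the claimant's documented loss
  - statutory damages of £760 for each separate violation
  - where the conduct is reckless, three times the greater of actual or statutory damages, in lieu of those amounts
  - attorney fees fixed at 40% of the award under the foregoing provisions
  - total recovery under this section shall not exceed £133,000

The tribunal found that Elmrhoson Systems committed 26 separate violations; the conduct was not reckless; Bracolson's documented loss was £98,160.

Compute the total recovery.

£133,000

Statutory damages: 26 × £760 = £19,760
Conduct not reckless: the in-lieu enhancement does not apply.
Actual plus statutory damages: £98,160 + £19,760 = £117,920
Attorney fees: 40% of £117,920 = £47,168
Total before cap: £117,920 + £47,168 = £165,088
Cap at £133,000: £165,088 exceeds the cap → £133,000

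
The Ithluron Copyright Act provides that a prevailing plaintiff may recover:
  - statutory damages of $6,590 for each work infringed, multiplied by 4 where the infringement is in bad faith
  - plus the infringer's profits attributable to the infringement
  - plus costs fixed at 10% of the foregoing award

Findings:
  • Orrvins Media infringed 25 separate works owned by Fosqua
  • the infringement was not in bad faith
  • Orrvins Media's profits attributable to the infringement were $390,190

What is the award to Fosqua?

Statutory damages: 25 × $6,590 = $164,750
Infringement not in bad faith: no ×4 enhancement.
Combined award: $164,750 + $390,190 = $554,940
Costs: 10% of $554,940 = $55,494
Award plus costs: $554,940 + $55,494 = $610,434

$610,434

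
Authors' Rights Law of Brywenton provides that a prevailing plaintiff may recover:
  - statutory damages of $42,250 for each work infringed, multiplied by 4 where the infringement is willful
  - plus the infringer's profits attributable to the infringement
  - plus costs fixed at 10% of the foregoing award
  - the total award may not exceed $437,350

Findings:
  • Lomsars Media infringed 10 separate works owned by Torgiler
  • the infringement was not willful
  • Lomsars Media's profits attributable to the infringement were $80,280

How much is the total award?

$437,350

Statutory damages: 10 × $42,250 = $422,500
Infringement not willful: no ×4 enhancement.
Combined award: $422,500 + $80,280 = $502,780
Costs: 10% of $502,780 = $50,278
Award plus costs: $502,780 + $50,278 = $553,058
Cap at $437,350: $553,058 exceeds the cap → $437,350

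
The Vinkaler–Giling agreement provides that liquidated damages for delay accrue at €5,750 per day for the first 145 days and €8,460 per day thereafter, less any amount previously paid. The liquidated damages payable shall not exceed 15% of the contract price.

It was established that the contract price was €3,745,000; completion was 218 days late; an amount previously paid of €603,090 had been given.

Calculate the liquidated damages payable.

€561,750

First 145 days: 145 × €5,750 = €833,750
Remaining days: (218 − 145) × €8,460 = €617,580
Accrued per-day damages: €833,750 + €617,580 = €1,451,330
Less amount previously paid: €1,451,330 − €603,090 = €848,240
Cap: 15% of €3,745,000 = €561,750
Cap at €561,750: €848,240 exceeds the cap → €561,750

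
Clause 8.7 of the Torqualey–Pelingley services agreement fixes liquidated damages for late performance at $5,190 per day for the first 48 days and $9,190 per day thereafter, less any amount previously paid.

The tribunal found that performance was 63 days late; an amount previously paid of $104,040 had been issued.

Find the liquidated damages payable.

First 48 days: 48 × $5,190 = $249,120
Remaining days: (63 − 48) × $9,190 = $137,850
Accrued per-day damages: $249,120 + $137,850 = $386,970
Less amount previously paid: $386,970 − $104,040 = $282,930

$282,930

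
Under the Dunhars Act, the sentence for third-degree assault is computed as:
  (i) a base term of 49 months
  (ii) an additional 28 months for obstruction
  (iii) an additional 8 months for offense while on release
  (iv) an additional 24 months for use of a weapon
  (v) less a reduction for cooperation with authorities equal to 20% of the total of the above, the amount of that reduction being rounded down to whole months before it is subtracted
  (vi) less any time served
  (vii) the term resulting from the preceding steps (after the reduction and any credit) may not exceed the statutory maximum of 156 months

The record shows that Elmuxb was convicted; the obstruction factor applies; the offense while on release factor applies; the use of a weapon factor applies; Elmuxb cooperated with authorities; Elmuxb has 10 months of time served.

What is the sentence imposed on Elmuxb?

78 months

Obstruction enhancement: +28 months
Offense while on release enhancement: +8 months
Use of a weapon enhancement: +24 months
Adjusted term: 49 months + 28 months + 8 months + 24 months = 109 months
Cooperation with authorities reduction: 20% of 109 months = 21 months (rounded down)
After reduction: 109 − 21 = 88 months
Less time served: 88 months − 10 months = 78 months
Cap at 156 months: 78 months is within the cap, no reduction.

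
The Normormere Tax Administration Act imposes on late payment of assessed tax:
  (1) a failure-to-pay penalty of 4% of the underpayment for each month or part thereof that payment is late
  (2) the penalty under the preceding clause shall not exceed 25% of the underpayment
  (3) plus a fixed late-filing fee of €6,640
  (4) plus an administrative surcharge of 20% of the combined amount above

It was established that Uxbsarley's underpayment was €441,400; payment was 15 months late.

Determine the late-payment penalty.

Accrued rate: 4% × 15 = 60%, capped at 25% → 25%
Failure-to-pay penalty: 25% of €441,400 = €110,350
Penalty before surcharge: €110,350 + €6,640 = €116,990
Administrative surcharge: 20% of €116,990 = €23,398
Total penalty: €116,990 + €23,398 = €140,388

€140,388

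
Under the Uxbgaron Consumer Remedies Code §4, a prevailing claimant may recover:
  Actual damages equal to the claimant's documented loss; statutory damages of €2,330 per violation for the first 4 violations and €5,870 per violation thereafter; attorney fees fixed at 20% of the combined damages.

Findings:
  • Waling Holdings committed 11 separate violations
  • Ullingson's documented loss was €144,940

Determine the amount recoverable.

€234,420

First 4 violations: 4 × €2,330 = €9,320
Remaining violations: (11 − 4) × €5,870 = €41,090
Statutory damages: €9,320 + €41,090 = €50,410
Combined damages: €144,940 + €50,410 = €195,350
Attorney fees: 20% of €195,350 = €39,070
Total recovery: €195,350 + €39,070 = €234,420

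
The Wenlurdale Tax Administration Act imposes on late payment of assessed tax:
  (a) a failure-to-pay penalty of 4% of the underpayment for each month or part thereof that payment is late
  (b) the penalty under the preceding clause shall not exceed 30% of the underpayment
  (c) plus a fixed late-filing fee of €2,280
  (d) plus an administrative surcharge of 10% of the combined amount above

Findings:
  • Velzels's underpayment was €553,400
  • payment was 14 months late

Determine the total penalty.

€185,130

Accrued rate: 4% × 14 = 56%, capped at 30% → 30%
Failure-to-pay penalty: 30% of €553,400 = €166,020
Penalty before surcharge: €166,020 + €2,280 = €168,300
Administrative surcharge: 10% of €168,300 = €16,830
Total penalty: €168,300 + €16,830 = €185,130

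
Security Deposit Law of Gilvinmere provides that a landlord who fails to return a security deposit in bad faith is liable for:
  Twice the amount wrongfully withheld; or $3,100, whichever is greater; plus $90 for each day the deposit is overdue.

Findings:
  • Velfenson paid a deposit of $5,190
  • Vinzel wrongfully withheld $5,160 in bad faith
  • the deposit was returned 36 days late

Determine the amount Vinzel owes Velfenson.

$13,560

Doubled: 2 × $5,160 = $10,320
Minimum $3,100: $10,320 meets the minimum, no increase.
Late-return penalty: 36 × $90 = $3,240
Damages plus late penalty: $10,320 + $3,240 = $13,560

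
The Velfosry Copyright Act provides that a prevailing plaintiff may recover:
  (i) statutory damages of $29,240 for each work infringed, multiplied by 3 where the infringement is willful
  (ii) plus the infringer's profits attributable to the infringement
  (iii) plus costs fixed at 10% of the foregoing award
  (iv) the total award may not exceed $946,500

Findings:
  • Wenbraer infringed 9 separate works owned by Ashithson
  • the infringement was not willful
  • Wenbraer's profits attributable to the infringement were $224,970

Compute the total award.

$536,943

Statutory damages: 9 × $29,240 = $263,160
Infringement not willful: no ×3 enhancement.
Combined award: $263,160 + $224,970 = $488,130
Costs: 10% of $488,130 = $48,813
Award plus costs: $488,130 + $48,813 = $536,943
Cap at $946,500: $536,943 is within the cap, no reduction.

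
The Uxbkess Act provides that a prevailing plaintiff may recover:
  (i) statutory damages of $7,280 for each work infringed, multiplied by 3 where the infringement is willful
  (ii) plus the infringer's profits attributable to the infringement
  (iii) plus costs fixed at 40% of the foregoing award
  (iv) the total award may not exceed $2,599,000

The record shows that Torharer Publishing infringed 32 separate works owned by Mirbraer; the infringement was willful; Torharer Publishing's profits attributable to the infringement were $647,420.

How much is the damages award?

Statutory damages: 32 × $7,280 = $232,960
Trebled: 3 × $232,960 = $698,880
Combined award: $698,880 + $647,420 = $1,346,300
Costs: 40% of $1,346,300 = $538,520
Award plus costs: $1,346,300 + $538,520 = $1,884,820
Cap at $2,599,000: $1,884,820 is within the cap, no reduction.

$1,884,820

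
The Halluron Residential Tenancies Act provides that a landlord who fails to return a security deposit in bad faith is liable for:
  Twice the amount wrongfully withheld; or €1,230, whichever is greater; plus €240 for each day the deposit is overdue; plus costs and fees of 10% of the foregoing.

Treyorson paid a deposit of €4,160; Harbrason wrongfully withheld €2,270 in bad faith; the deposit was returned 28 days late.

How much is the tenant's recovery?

€12,386

Doubled: 2 × €2,270 = €4,540
Minimum €1,230: €4,540 meets the minimum, no increase.
Late-return penalty: 28 × €240 = €6,720
Damages plus late penalty: €4,540 + €6,720 = €11,260
Costs and fees: 10% of €11,260 = €1,126
Total recovery: €11,260 + €1,126 = €12,386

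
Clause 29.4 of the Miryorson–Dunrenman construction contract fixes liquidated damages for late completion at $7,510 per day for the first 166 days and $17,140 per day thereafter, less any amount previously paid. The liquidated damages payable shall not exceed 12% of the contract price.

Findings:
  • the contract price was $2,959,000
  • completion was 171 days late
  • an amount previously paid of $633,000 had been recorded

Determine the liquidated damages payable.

First 166 days: 166 × $7,510 = $1,246,660
Remaining days: (171 − 166) × $17,140 = $85,700
Accrued per-day damages: $1,246,660 + $85,700 = $1,332,360
Less amount previously paid: $1,332,360 − $633,000 = $699,360
Cap: 12% of $2,959,000 = $355,080
Cap at $355,080: $699,360 exceeds the cap → $355,080

$355,080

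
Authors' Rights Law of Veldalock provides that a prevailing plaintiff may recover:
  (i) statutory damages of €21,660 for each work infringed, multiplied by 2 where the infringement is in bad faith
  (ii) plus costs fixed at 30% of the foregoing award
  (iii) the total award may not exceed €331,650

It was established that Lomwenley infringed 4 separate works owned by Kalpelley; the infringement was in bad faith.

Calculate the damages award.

Statutory damages: 4 × €21,660 = €86,640
Doubled: 2 × €86,640 = €173,280
Costs: 30% of €173,280 = €51,984
Award plus costs: €173,280 + €51,984 = €225,264
Cap at €331,650: €225,264 is within the cap, no reduction.

€225,264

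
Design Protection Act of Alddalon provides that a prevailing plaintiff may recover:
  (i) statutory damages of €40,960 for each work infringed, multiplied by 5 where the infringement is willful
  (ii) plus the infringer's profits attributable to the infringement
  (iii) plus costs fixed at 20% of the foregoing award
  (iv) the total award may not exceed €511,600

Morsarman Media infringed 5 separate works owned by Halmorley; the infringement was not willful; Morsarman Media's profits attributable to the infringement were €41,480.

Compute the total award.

Statutory damages: 5 × €40,960 = €204,800
Infringement not willful: no ×5 enhancement.
Combined award: €204,800 + €41,480 = €246,280
Costs: 20% of €246,280 = €49,256
Award plus costs: €246,280 + €49,256 = €295,536
Cap at €511,600: €295,536 is within the cap, no reduction.

Award: €295,536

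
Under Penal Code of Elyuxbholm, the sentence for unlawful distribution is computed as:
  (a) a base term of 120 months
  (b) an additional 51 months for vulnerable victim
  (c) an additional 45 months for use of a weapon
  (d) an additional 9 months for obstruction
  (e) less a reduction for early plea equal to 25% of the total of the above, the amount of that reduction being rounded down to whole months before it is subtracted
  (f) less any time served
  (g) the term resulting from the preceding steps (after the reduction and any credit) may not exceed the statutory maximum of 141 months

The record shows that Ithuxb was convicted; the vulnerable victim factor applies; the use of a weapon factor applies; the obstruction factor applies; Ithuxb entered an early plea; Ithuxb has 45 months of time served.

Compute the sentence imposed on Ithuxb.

124 months

Vulnerable victim enhancement: +51 months
Use of a weapon enhancement: +45 months
Obstruction enhancement: +9 months
Adjusted term: 120 months + 51 months + 45 months + 9 months = 225 months
Early plea reduction: 25% of 225 months = 56 months (rounded down)
After reduction: 225 − 56 = 169 months
Less time served: 169 months − 45 months = 124 months
Cap at 141 months: 124 months is within the cap, no reduction.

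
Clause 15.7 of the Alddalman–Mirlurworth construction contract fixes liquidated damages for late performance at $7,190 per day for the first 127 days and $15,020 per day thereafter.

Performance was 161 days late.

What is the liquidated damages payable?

First 127 days: 127 × $7,190 = $913,130
Remaining days: (161 − 127) × $15,020 = $510,680
Accrued per-day damages: $913,130 + $510,680 = $1,423,810

Liquidated damages: $1,423,810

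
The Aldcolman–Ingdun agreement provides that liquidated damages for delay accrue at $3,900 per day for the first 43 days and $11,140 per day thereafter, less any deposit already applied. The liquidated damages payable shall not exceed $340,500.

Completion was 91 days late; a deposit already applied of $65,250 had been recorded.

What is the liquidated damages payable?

First 43 days: 43 × $3,900 = $167,700
Remaining days: (91 − 43) × $11,140 = $534,720
Accrued per-day damages: $167,700 + $534,720 = $702,420
Less deposit already applied: $702,420 − $65,250 = $637,170
Cap at $340,500: $637,170 exceeds the cap → $340,500

$340,500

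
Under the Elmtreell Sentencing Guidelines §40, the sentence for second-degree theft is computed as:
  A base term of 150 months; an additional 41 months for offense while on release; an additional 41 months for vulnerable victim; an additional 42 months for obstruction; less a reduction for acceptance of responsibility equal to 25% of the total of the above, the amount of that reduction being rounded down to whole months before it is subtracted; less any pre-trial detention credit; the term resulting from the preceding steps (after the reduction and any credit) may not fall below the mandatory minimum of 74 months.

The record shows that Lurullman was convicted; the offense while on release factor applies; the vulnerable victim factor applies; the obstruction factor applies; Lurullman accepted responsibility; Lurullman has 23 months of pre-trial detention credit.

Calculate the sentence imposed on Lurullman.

Offense while on release enhancement: +41 months
Vulnerable victim enhancement: +41 months
Obstruction enhancement: +42 months
Adjusted term: 150 months + 41 months + 41 months + 42 months = 274 months
Acceptance of responsibility reduction: 25% of 274 months = 68 months (rounded down)
After reduction: 274 − 68 = 206 months
Less pre-trial detention credit: 206 months − 23 months = 183 months
Minimum 74 months: 183 months meets the minimum, no increase.

183 months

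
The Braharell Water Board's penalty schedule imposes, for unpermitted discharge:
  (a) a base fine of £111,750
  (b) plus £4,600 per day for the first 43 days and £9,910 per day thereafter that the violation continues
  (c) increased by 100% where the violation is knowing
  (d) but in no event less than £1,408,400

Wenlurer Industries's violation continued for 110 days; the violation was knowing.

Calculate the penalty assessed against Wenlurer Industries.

£1,947,040

First 43 days: 43 × £4,600 = £197,800
Remaining days: (110 − 43) × £9,910 = £663,970
Per-day component: £197,800 + £663,970 = £861,770
Base plus per-day: £111,750 + £861,770 = £973,520
Enhancement: 100% of £973,520 = £973,520
Enhanced fine: £973,520 + £973,520 = £1,947,040
Minimum £1,408,400: £1,947,040 meets the minimum, no increase.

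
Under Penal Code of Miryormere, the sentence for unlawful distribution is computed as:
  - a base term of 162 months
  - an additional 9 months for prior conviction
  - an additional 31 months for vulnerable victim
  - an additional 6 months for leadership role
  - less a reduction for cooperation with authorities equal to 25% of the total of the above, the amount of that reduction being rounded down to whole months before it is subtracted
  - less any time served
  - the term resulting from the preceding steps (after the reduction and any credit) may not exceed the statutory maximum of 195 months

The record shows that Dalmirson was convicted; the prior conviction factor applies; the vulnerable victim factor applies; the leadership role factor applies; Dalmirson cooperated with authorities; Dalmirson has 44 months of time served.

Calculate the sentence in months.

Prior conviction enhancement: +9 months
Vulnerable victim enhancement: +31 months
Leadership role enhancement: +6 months
Adjusted term: 162 months + 9 months + 31 months + 6 months = 208 months
Cooperation with authorities reduction: 25% of 208 months = 52 months (rounded down)
After reduction: 208 − 52 = 156 months
Less time served: 156 months − 44 months = 112 months
Cap at 195 months: 112 months is within the cap, no reduction.

112 months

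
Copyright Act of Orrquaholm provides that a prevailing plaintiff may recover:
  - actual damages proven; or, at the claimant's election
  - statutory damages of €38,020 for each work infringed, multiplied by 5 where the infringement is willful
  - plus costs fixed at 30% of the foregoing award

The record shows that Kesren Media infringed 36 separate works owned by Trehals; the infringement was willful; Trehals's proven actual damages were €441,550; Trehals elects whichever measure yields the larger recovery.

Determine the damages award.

€8,896,680

Statutory damages: 36 × €38,020 = €1,368,720
Multiplied by 5: 5 × €1,368,720 = €6,843,600
Greater of actual damages (€441,550) or enhanced statutory damages (€6,843,600): €6,843,600
Costs: 30% of €6,843,600 = €2,053,080
Award plus costs: €6,843,600 + €2,053,080 = €8,896,680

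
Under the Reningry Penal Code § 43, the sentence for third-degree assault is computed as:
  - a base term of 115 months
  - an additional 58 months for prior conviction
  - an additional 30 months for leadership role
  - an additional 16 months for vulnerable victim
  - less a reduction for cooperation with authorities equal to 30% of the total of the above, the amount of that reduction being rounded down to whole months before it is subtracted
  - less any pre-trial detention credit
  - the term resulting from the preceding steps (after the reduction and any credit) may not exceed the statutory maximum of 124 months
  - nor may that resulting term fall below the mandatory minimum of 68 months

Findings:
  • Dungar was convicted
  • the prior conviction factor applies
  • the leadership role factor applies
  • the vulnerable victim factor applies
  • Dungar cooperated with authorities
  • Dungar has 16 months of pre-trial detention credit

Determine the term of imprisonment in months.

124 months

Prior conviction enhancement: +58 months
Leadership role enhancement: +30 months
Vulnerable victim enhancement: +16 months
Adjusted term: 115 months + 58 months + 30 months + 16 months = 219 months
Cooperation with authorities reduction: 30% of 219 months = 65 months (rounded down)
After reduction: 219 − 65 = 154 months
Less pre-trial detention credit: 154 months − 16 months = 138 months
Cap at 124 months: 138 months exceeds the cap → 124 months
Minimum 68 months: 124 months meets the minimum, no increase.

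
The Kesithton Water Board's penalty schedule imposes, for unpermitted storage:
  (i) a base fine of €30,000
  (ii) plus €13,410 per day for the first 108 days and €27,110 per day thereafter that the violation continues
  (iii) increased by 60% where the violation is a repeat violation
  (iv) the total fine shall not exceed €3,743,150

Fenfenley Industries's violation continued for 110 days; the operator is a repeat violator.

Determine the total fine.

First 108 days: 108 × €13,410 = €1,448,280
Remaining days: (110 − 108) × €27,110 = €54,220
Per-day component: €1,448,280 + €54,220 = €1,502,500
Base plus per-day: €30,000 + €1,502,500 = €1,532,500
Enhancement: 60% of €1,532,500 = €919,500
Enhanced fine: €1,532,500 + €919,500 = €2,452,000
Cap at €3,743,150: €2,452,000 is within the cap, no reduction.

€2,452,000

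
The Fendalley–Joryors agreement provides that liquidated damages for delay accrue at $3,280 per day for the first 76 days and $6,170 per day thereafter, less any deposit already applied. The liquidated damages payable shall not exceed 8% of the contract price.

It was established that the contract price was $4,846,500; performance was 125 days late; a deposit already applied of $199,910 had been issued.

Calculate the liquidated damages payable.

First 76 days: 76 × $3,280 = $249,280
Remaining days: (125 − 76) × $6,170 = $302,330
Accrued per-day damages: $249,280 + $302,330 = $551,610
Less deposit already applied: $551,610 − $199,910 = $351,700
Cap: 8% of $4,846,500 = $387,720
Cap at $387,720: $351,700 is within the cap, no reduction.

$351,700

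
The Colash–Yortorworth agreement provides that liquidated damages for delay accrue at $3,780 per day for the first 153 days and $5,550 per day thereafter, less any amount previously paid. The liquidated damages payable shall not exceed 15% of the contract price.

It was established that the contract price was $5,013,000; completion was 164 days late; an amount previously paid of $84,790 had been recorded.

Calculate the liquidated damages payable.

$554,600

First 153 days: 153 × $3,780 = $578,340
Remaining days: (164 − 153) × $5,550 = $61,050
Accrued per-day damages: $578,340 + $61,050 = $639,390
Less amount previously paid: $639,390 − $84,790 = $554,600
Cap: 15% of $5,013,000 = $751,950
Cap at $751,950: $554,600 is within the cap, no reduction.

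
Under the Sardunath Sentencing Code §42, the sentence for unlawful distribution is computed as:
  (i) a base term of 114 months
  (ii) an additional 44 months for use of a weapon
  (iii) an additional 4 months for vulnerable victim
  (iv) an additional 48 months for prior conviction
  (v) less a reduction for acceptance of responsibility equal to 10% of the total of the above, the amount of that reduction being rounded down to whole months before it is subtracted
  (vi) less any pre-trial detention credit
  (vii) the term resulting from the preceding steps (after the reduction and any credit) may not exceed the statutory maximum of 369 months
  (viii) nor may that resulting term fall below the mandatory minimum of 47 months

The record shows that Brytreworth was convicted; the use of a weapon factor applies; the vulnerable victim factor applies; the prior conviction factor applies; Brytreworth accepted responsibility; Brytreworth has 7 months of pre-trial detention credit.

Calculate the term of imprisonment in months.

Use of a weapon enhancement: +44 months
Vulnerable victim enhancement: +4 months
Prior conviction enhancement: +48 months
Adjusted term: 114 months + 44 months + 4 months + 48 months = 210 months
Acceptance of responsibility reduction: 10% of 210 months = 21 months (rounded down)
After reduction: 210 − 21 = 189 months
Less pre-trial detention credit: 189 months − 7 months = 182 months
Cap at 369 months: 182 months is within the cap, no reduction.
Minimum 47 months: 182 months meets the minimum, no increase.

182 months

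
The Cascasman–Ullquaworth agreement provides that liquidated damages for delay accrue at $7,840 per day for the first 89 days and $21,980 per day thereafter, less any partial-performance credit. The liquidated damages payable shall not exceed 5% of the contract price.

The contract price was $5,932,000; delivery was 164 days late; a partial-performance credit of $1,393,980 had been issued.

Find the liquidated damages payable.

$296,600

First 89 days: 89 × $7,840 = $697,760
Remaining days: (164 − 89) × $21,980 = $1,648,500
Accrued per-day damages: $697,760 + $1,648,500 = $2,346,260
Less partial-performance credit: $2,346,260 − $1,393,980 = $952,280
Cap: 5% of $5,932,000 = $296,600
Cap at $296,600: $952,280 exceeds the cap → $296,600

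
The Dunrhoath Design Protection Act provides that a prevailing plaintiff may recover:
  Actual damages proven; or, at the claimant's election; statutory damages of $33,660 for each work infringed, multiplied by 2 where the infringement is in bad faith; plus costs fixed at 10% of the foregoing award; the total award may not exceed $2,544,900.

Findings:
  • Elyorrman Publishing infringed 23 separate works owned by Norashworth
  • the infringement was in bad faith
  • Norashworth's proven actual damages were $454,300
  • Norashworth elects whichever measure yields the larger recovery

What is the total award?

Statutory damages: 23 × $33,660 = $774,180
Doubled: 2 × $774,180 = $1,548,360
Greater of actual damages ($454,300) or enhanced statutory damages ($1,548,360): $1,548,360
Costs: 10% of $1,548,360 = $154,836
Award plus costs: $1,548,360 + $154,836 = $1,703,196
Cap at $2,544,900: $1,703,196 is within the cap, no reduction.

$1,703,196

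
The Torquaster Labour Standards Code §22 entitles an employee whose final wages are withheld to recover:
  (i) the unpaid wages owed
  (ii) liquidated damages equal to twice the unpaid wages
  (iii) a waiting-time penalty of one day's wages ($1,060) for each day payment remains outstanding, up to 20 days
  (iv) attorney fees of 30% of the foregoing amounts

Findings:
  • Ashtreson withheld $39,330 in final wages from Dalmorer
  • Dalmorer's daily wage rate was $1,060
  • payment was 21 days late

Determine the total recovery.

Total award: $180,947

Doubled: 2 × $39,330 = $78,660
Penalty days: min(21, 20) = 20
Waiting-time penalty: 20 × $1,060 = $21,200
Subtotal: $39,330 + $78,660 + $21,200 = $139,190
Attorney fees: 30% of $139,190 = $41,757
Total award: $139,190 + $41,757 = $180,947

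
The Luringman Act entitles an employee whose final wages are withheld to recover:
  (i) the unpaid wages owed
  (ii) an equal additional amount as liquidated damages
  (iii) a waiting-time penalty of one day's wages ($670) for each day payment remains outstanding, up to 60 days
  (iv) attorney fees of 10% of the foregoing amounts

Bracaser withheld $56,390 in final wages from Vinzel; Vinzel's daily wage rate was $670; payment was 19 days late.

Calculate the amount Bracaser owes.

Total award: $138,061

Liquidated damages (equal amount): $56,390
Penalty days: min(19, 60) = 19
Waiting-time penalty: 19 × $670 = $12,730
Subtotal: $56,390 + $56,390 + $12,730 = $125,510
Attorney fees: 10% of $125,510 = $12,551
Total award: $125,510 + $12,551 = $138,061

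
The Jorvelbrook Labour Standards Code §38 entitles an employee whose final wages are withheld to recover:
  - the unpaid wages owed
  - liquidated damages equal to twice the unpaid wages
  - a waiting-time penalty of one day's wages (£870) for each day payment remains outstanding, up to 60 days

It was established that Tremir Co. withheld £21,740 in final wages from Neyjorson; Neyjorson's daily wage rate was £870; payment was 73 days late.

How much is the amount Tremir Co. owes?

Doubled: 2 × £21,740 = £43,480
Penalty days: min(73, 60) = 60
Waiting-time penalty: 60 × £870 = £52,200
Total award: £21,740 + £43,480 + £52,200 = £117,420

£117,420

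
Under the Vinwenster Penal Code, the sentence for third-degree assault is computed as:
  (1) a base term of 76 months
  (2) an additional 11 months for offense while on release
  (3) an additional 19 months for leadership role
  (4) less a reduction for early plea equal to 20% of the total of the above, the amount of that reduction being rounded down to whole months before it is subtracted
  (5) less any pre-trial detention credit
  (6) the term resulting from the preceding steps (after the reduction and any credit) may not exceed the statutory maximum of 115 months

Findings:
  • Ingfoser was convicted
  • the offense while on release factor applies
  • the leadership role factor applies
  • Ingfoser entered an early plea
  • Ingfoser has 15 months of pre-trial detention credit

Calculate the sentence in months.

70 months

Offense while on release enhancement: +11 months
Leadership role enhancement: +19 months
Adjusted term: 76 months + 11 months + 19 months = 106 months
Early plea reduction: 20% of 106 months = 21 months (rounded down)
After reduction: 106 − 21 = 85 months
Less pre-trial detention credit: 85 months − 15 months = 70 months
Cap at 115 months: 70 months is within the cap, no reduction.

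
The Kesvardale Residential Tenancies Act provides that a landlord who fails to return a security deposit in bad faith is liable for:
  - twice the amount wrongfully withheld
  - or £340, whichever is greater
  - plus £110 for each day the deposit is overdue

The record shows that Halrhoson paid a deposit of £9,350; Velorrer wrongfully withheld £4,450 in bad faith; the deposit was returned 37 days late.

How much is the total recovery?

£12,970

Doubled: 2 × £4,450 = £8,900
Minimum £340: £8,900 meets the minimum, no increase.
Late-return penalty: 37 × £110 = £4,070
Damages plus late penalty: £8,900 + £4,070 = £12,970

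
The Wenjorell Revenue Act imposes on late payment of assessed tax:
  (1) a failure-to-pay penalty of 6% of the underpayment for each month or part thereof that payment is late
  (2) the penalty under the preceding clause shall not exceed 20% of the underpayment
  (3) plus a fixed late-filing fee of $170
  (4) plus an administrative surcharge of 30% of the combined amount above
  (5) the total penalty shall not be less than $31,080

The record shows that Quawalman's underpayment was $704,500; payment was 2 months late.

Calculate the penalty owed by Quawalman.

Accrued rate: 6% × 2 = 12%, capped at 20% → 12%
Failure-to-pay penalty: 12% of $704,500 = $84,540
Penalty before surcharge: $84,540 + $170 = $84,710
Administrative surcharge: 30% of $84,710 = $25,413
Total penalty: $84,710 + $25,413 = $110,123
Minimum $31,080: $110,123 meets the minimum, no increase.

$110,123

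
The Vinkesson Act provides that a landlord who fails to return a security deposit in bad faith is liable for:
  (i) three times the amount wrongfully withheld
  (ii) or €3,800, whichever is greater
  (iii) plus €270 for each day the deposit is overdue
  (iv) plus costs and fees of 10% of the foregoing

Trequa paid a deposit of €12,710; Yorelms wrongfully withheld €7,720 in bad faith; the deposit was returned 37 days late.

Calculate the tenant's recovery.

€36,465

Trebled: 3 × €7,720 = €23,160
Minimum €3,800: €23,160 meets the minimum, no increase.
Late-return penalty: 37 × €270 = €9,990
Damages plus late penalty: €23,160 + €9,990 = €33,150
Costs and fees: 10% of €33,150 = €3,315
Total recovery: €33,150 + €3,315 = €36,465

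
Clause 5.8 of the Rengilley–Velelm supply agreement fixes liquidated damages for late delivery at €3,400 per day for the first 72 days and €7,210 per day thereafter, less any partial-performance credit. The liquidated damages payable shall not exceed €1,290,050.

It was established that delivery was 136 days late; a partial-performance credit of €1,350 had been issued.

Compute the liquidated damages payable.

€704,890

First 72 days: 72 × €3,400 = €244,800
Remaining days: (136 − 72) × €7,210 = €461,440
Accrued per-day damages: €244,800 + €461,440 = €706,240
Less partial-performance credit: €706,240 − €1,350 = €704,890
Cap at €1,290,050: €704,890 is within the cap, no reduction.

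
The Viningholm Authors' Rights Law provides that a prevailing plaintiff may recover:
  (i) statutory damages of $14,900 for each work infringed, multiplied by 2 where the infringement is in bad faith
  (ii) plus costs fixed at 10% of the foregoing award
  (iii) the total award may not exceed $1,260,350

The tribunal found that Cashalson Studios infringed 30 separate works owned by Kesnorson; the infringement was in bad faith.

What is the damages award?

Statutory damages: 30 × $14,900 = $447,000
Doubled: 2 × $447,000 = $894,000
Costs: 10% of $894,000 = $89,400
Award plus costs: $894,000 + $89,400 = $983,400
Cap at $1,260,350: $983,400 is within the cap, no reduction.

$983,400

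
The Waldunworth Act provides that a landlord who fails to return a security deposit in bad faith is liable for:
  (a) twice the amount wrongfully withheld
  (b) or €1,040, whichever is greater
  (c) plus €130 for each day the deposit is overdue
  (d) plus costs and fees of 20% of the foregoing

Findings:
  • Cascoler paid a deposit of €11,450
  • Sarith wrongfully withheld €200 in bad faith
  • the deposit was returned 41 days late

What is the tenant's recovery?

€7,644

Doubled: 2 × €200 = €400
Minimum €1,040: €400 is below the minimum → €1,040
Late-return penalty: 41 × €130 = €5,330
Damages plus late penalty: €1,040 + €5,330 = €6,370
Costs and fees: 20% of €6,370 = €1,274
Total recovery: €6,370 + €1,274 = €7,644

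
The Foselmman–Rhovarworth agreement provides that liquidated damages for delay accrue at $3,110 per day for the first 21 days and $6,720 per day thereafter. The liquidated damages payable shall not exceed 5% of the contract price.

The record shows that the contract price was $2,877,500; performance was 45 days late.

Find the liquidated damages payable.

$143,875

First 21 days: 21 × $3,110 = $65,310
Remaining days: (45 − 21) × $6,720 = $161,280
Accrued per-day damages: $65,310 + $161,280 = $226,590
Cap: 5% of $2,877,500 = $143,875
Cap at $143,875: $226,590 exceeds the cap → $143,875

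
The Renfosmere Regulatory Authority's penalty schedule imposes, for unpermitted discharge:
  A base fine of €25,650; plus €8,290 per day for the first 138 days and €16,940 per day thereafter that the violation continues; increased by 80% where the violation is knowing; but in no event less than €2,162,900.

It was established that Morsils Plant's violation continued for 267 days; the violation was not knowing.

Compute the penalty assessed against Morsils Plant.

€3,354,930

First 138 days: 138 × €8,290 = €1,144,020
Remaining days: (267 − 138) × €16,940 = €2,185,260
Per-day component: €1,144,020 + €2,185,260 = €3,329,280
Base plus per-day: €25,650 + €3,329,280 = €3,354,930
The violation was not knowing: no 80% increase.
Minimum €2,162,900: €3,354,930 meets the minimum, no increase.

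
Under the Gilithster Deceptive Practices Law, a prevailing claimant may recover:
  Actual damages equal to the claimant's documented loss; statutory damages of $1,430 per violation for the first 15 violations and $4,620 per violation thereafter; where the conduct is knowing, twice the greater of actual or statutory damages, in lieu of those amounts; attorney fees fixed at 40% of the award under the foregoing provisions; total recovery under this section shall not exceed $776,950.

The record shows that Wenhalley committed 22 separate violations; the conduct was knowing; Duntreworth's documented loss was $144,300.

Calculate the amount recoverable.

First 15 violations: 15 × $1,430 = $21,450
Remaining violations: (22 − 15) × $4,620 = $32,340
Statutory damages: $21,450 + $32,340 = $53,790
Greater of actual damages ($144,300) or statutory damages ($53,790): $144,300
Doubled: 2 × $144,300 = $288,600
Attorney fees: 40% of $288,600 = $115,440
Total before cap: $288,600 + $115,440 = $404,040
Cap at $776,950: $404,040 is within the cap, no reduction.

$404,040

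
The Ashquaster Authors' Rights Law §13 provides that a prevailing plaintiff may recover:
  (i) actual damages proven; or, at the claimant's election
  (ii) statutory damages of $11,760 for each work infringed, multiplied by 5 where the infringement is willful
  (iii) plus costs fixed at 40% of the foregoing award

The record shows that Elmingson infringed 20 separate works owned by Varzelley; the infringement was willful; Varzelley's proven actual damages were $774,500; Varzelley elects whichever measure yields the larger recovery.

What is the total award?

$1,646,400

Statutory damages: 20 × $11,760 = $235,200
Multiplied by 5: 5 × $235,200 = $1,176,000
Greater of actual damages ($774,500) or enhanced statutory damages ($1,176,000): $1,176,000
Costs: 40% of $1,176,000 = $470,400
Award plus costs: $1,176,000 + $470,400 = $1,646,400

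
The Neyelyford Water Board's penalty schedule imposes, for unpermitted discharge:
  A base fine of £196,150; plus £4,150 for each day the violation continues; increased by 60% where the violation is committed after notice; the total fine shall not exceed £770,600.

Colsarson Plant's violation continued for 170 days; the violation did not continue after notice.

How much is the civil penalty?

Per-day component: 170 × £4,150 = £705,500
Base plus per-day: £196,150 + £705,500 = £901,650
The violation did not continue after notice: no 60% increase.
Cap at £770,600: £901,650 exceeds the cap → £770,600

£770,600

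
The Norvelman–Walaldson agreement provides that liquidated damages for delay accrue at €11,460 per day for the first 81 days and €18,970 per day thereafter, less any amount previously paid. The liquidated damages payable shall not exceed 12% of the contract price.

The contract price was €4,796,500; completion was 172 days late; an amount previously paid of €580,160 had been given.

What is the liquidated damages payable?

First 81 days: 81 × €11,460 = €928,260
Remaining days: (172 − 81) × €18,970 = €1,726,270
Accrued per-day damages: €928,260 + €1,726,270 = €2,654,530
Less amount previously paid: €2,654,530 − €580,160 = €2,074,370
Cap: 12% of €4,796,500 = €575,580
Cap at €575,580: €2,074,370 exceeds the cap → €575,580

€575,580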